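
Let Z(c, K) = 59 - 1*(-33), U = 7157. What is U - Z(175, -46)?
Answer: 7065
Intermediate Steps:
Z(c, K) = 92 (Z(c, K) = 59 + 33 = 92)
U - Z(175, -46) = 7157 - 1*92 = 7157 - 92 = 7065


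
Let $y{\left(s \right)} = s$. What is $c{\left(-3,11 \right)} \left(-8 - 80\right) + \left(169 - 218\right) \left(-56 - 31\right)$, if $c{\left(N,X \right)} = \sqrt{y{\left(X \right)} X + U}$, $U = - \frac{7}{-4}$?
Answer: $4263 - 44 \sqrt{491} \approx 3288.0$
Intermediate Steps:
$U = \frac{7}{4}$ ($U = \left(-7\right) \left(- \frac{1}{4}\right) = \frac{7}{4} \approx 1.75$)
$c{\left(N,X \right)} = \sqrt{\frac{7}{4} + X^{2}}$ ($c{\left(N,X \right)} = \sqrt{X X + \frac{7}{4}} = \sqrt{X^{2} + \frac{7}{4}} = \sqrt{\frac{7}{4} + X^{2}}$)
$c{\left(-3,11 \right)} \left(-8 - 80\right) + \left(169 - 218\right) \left(-56 - 31\right) = \frac{\sqrt{7 + 4 \cdot 11^{2}}}{2} \left(-8 - 80\right) + \left(169 - 218\right) \left(-56 - 31\right) = \frac{\sqrt{7 + 4 \cdot 121}}{2} \left(-8 - 80\right) - -4263 = \frac{\sqrt{7 + 484}}{2} \left(-88\right) + 4263 = \frac{\sqrt{491}}{2} \left(-88\right) + 4263 = - 44 \sqrt{491} + 4263 = 4263 - 44 \sqrt{491}$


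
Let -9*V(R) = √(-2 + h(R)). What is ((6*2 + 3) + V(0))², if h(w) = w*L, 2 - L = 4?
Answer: (135 - I*√2)²/81 ≈ 224.98 - 4.714*I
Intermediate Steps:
L = -2 (L = 2 - 1*4 = 2 - 4 = -2)
h(w) = -2*w (h(w) = w*(-2) = -2*w)
V(R) = -√(-2 - 2*R)/9
((6*2 + 3) + V(0))² = ((6*2 + 3) - √(-2 - 2*0)/9)² = ((12 + 3) - √(-2 + 0)/9)² = (15 - I*√2/9)²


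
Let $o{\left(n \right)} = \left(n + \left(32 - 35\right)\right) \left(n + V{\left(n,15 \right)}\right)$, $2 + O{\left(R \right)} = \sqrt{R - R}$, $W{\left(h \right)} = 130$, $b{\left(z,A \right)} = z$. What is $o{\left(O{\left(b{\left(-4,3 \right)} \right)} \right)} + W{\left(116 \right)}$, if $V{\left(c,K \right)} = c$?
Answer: $150$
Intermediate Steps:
$O{\left(R \right)} = -2$ ($O{\left(R \right)} = -2 + \sqrt{R - R} = -2 + \sqrt{0} = -2 + 0 = -2$)
$o{\left(n \right)} = 2 n \left(-3 + n\right)$ ($o{\left(n \right)} = \left(n + \left(32 - 35\right)\right) \left(n + n\right) = \left(n + \left(32 - 35\right)\right) 2 n = \left(n - 3\right) 2 n = \left(-3 + n\right) 2 n = 2 n \left(-3 + n\right)$)
$o{\left(O{\left(b{\left(-4,3 \right)} \right)} \right)} + W{\left(116 \right)} = 2 \left(-2\right) \left(-3 - 2\right) + 130 = 2 \left(-2\right) \left(-5\right) + 130 = 20 + 130 = 150$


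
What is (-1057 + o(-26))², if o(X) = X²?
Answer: 145161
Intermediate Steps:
(-1057 + o(-26))² = (-1057 + (-26)²)² = (-1057 + 676)² = (-381)² = 145161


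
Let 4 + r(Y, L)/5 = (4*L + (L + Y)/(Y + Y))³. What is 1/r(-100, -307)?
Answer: -1600000/14740906892204057 ≈ -1.0854e-10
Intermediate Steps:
r(Y, L) = -20 + 5*(4*L + (L + Y)/(2*Y))³ (r(Y, L) = -20 + 5*(4*L + (L + Y)/(Y + Y))³ = -20 + 5*(4*L + (L + Y)/((2*Y)))³ = -20 + 5*(4*L + (L + Y)*(1/(2*Y)))³ = -20 + 5*(4*L + (L + Y)/(2*Y))³)
1/r(-100, -307) = 1/(-20 + (5/8)*(-307 - 100 + 8*(-307)*(-100))³/(-100)³) = 1/(-20 + (5/8)*(-1/1000000)*(-307 - 100 + 245600)³) = 1/(-20 + (5/8)*(-1/1000000)*245193³) = 1/(-20 + (5/8)*(-1/1000000)*14740906860204057) = 1/(-20 - 14740906860204057/1600000) = 1/(-14740906892204057/1600000) = -1600000/14740906892204057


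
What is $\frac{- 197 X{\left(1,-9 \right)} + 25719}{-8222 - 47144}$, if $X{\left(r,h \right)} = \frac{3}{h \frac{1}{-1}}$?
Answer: $- \frac{38480}{83049} \approx -0.46334$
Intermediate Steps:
$X{\left(r,h \right)} = - \frac{3}{h}$ ($X{\left(r,h \right)} = \frac{3}{h \left(-1\right)} = \frac{3}{\left(-1\right) h} = 3 \left(- \frac{1}{h}\right) = - \frac{3}{h}$)
$\frac{- 197 X{\left(1,-9 \right)} + 25719}{-8222 - 47144} = \frac{- 197 \left(- \frac{3}{-9}\right) + 25719}{-8222 - 47144} = \frac{- 197 \left(\left(-3\right) \left(- \frac{1}{9}\right)\right) + 25719}{-55366} = \left(\left(-197\right) \frac{1}{3} + 25719\right) \left(- \frac{1}{55366}\right) = \left(- \frac{197}{3} + 25719\right) \left(- \frac{1}{55366}\right) = \frac{76960}{3} \left(- \frac{1}{55366}\right) = - \frac{38480}{83049}$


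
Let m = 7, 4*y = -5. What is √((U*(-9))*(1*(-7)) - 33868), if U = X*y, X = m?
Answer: 61*I*√37/2 ≈ 185.52*I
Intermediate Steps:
y = -5/4 (y = (¼)*(-5) = -5/4 ≈ -1.2500)
X = 7
U = -35/4 (U = 7*(-5/4) = -35/4 ≈ -8.7500)
√((U*(-9))*(1*(-7)) - 33868) = √((-35/4*(-9))*(1*(-7)) - 33868) = √((315/4)*(-7) - 33868) = √(-2205/4 - 33868) = √(-137677/4) = 61*I*√37/2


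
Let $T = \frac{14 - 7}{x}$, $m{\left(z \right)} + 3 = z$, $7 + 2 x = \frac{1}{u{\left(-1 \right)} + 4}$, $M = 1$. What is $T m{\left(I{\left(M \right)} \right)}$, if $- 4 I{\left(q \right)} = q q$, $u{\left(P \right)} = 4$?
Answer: $\frac{364}{55} \approx 6.6182$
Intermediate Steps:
$x = - \frac{55}{16}$ ($x = - \frac{7}{2} + \frac{1}{2 \left(4 + 4\right)} = - \frac{7}{2} + \frac{1}{2 \cdot 8} = - \frac{7}{2} + \frac{1}{2} \cdot \frac{1}{8} = - \frac{7}{2} + \frac{1}{16} = - \frac{55}{16} \approx -3.4375$)
$I{\left(q \right)} = - \frac{q^{2}}{4}$ ($I{\left(q \right)} = - \frac{q q}{4} = - \frac{q^{2}}{4}$)
$m{\left(z \right)} = -3 + z$
$T = - \frac{112}{55}$ ($T = \frac{14 - 7}{- \frac{55}{16}} = \left(14 - 7\right) \left(- \frac{16}{55}\right) = 7 \left(- \frac{16}{55}\right) = - \frac{112}{55} \approx -2.0364$)
$T m{\left(I{\left(M \right)} \right)} = - \frac{112 \left(-3 - \frac{1^{2}}{4}\right)}{55} = - \frac{112 \left(-3 - \frac{1}{4}\right)}{55} = \left(- \frac{112}{55}\right) \left(- \frac{13}{4}\right) = \frac{364}{55}$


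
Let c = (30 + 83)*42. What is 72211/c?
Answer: 72211/4746 ≈ 15.215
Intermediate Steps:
c = 4746 (c = 113*42 = 4746)
72211/c = 72211/4746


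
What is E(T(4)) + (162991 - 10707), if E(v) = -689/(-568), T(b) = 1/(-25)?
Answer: 86498001/568 ≈ 1.5229e+5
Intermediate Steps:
T(b) = -1/25
E(v) = 689/568 (E(v) = -689*(-1/568) = 689/568)
E(T(4)) + (162991 - 10707) = 689/568 + (162991 - 10707) = 689/568 + 152284 = 86498001/568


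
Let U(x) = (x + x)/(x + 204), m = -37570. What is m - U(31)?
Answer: -8829012/235 ≈ -37570.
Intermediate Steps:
U(x) = 2*x/(204 + x) (U(x) = (2*x)/(204 + x) = 2*x/(204 + x))
m - U(31) = -37570 - 2*31/(204 + 31) = -37570 - 2*31/235 = -37570 - 1*62/235 = -37570 - 62/235 = -8829012/235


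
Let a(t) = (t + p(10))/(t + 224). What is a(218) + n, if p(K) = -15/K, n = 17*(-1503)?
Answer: -22586651/884 ≈ -25551.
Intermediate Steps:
n = -25551
a(t) = (-3/2 + t)/(224 + t) (a(t) = (t - 15/10)/(t + 224) = (t - 15*⅒)/(224 + t) = (t - 3/2)/(224 + t) = (-3/2 + t)/(224 + t))
a(218) + n = (-3/2 + 218)/(224 + 218) - 25551 = (433/2)/442 - 25551 = (1/442)*(433/2) - 25551 = 433/884 - 25551 = -22586651/884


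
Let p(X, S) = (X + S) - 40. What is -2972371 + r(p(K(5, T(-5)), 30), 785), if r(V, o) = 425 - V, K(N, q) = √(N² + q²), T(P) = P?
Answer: -2971936 - 5*√2 ≈ -2.9719e+6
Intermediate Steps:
p(X, S) = -40 + S + X (p(X, S) = (S + X) - 40 = -40 + S + X)
-2972371 + r(p(K(5, T(-5)), 30), 785) = -2972371 + (425 - (-40 + 30 + √(5² + (-5)²))) = -2972371 + (425 - (-40 + 30 + √(25 + 25))) = -2972371 + (425 - (-40 + 30 + √50)) = -2972371 + (425 - (-40 + 30 + 5*√2)) = -2972371 + (425 - (-10 + 5*√2)) = -2972371 + (425 + (10 - 5*√2)) = -2972371 + (435 - 5*√2) = -2971936 - 5*√2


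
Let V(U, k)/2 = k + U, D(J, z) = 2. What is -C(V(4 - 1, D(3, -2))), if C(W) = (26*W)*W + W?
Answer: -2610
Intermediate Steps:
V(U, k) = 2*U + 2*k (V(U, k) = 2*(k + U) = 2*(U + k) = 2*U + 2*k)
C(W) = W + 26*W² (C(W) = 26*W² + W = W + 26*W²)
-C(V(4 - 1, D(3, -2))) = -(2*(4 - 1) + 2*2)*(1 + 26*(2*(4 - 1) + 2*2)) = -(2*3 + 4)*(1 + 26*(2*3 + 4)) = -(6 + 4)*(1 + 26*(6 + 4)) = -10*(1 + 26*10) = -10*(1 + 260) = -10*261 = -1*2610 = -2610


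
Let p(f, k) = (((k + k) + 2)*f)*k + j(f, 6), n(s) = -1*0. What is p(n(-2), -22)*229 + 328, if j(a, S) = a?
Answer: 328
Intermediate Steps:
n(s) = 0
p(f, k) = f + f*k*(2 + 2*k) (p(f, k) = (((k + k) + 2)*f)*k + f = ((2*k + 2)*f)*k + f = ((2 + 2*k)*f)*k + f = (f*(2 + 2*k))*k + f = f*k*(2 + 2*k) + f = f + f*k*(2 + 2*k))
p(n(-2), -22)*229 + 328 = (0*(1 + 2*(-22) + 2*(-22)**2))*229 + 328 = (0*(1 - 44 + 2*484))*229 + 328 = (0*(1 - 44 + 968))*229 + 328 = (0*925)*229 + 328 = 0*229 + 328 = 0 + 328 = 328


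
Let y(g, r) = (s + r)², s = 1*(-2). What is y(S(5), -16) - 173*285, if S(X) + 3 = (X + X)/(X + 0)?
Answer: -48981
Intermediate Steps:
S(X) = -1 (S(X) = -3 + (X + X)/(X + 0) = -3 + (2*X)/X = -3 + 2 = -1)
s = -2
y(g, r) = (-2 + r)²
y(S(5), -16) - 173*285 = (-2 - 16)² - 173*285 = (-18)² - 49305 = 324 - 49305 = -48981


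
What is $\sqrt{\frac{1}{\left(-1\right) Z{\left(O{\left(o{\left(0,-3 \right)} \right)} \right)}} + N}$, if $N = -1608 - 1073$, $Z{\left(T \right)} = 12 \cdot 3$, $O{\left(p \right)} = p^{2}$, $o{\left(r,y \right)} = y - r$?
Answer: $\frac{i \sqrt{96517}}{6} \approx 51.779 i$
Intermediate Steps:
$Z{\left(T \right)} = 36$
$N = -2681$
$\sqrt{\frac{1}{\left(-1\right) Z{\left(O{\left(o{\left(0,-3 \right)} \right)} \right)}} + N} = \sqrt{\frac{1}{\left(-1\right) 36} - 2681} = \sqrt{\frac{1}{-36} - 2681} = \sqrt{- \frac{1}{36} - 2681} = \sqrt{- \frac{96517}{36}} = \frac{i \sqrt{96517}}{6}$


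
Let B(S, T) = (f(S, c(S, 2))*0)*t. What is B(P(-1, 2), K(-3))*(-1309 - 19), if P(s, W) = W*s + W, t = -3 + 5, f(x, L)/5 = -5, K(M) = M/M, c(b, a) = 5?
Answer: 0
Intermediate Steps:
K(M) = 1
f(x, L) = -25 (f(x, L) = 5*(-5) = -25)
t = 2
P(s, W) = W + W*s
B(S, T) = 0 (B(S, T) = -25*0*2 = 0*2 = 0)
B(P(-1, 2), K(-3))*(-1309 - 19) = 0*(-1309 - 19) = 0*(-1328) = 0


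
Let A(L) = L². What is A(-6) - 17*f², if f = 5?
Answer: -389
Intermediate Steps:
A(-6) - 17*f² = (-6)² - 17*5² = 36 - 17*25 = 36 - 425 = -389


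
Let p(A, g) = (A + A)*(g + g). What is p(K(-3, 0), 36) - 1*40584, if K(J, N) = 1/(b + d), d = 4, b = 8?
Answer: -40572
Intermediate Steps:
K(J, N) = 1/12 (K(J, N) = 1/(8 + 4) = 1/12)
p(A, g) = 4*A*g (p(A, g) = (2*A)*(2*g) = 4*A*g)
p(K(-3, 0), 36) - 1*40584 = 4*(1/12)*36 - 1*40584 = 12 - 40584 = -40572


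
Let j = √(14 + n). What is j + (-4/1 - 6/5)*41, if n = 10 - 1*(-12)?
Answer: -1036/5 ≈ -207.20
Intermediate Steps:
n = 22 (n = 10 + 12 = 22)
j = 6 (j = √(14 + 22) = √36 = 6)
j + (-4/1 - 6/5)*41 = 6 + (-4/1 - 6/5)*41 = 6 + (-4*1 - 6*⅕)*41 = 6 + (-4 - 6/5)*41 = 6 - 26/5*41 = 6 - 1066/5 = -1036/5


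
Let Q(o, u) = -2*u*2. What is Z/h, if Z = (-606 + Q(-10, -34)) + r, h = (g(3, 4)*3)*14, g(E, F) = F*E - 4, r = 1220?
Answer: 125/56 ≈ 2.2321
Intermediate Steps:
g(E, F) = -4 + E*F (g(E, F) = E*F - 4 = -4 + E*F)
Q(o, u) = -4*u
h = 336 (h = ((-4 + 3*4)*3)*14 = ((-4 + 12)*3)*14 = (8*3)*14 = 24*14 = 336)
Z = 750 (Z = (-606 - 4*(-34)) + 1220 = (-606 + 136) + 1220 = -470 + 1220 = 750)
Z/h = 750/336 = 750*(1/336) = 125/56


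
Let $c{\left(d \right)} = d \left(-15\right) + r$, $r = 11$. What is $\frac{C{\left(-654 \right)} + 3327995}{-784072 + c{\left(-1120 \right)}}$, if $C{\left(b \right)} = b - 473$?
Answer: $- \frac{3326868}{767261} \approx -4.336$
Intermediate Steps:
$c{\left(d \right)} = 11 - 15 d$ ($c{\left(d \right)} = d \left(-15\right) + 11 = - 15 d + 11 = 11 - 15 d$)
$C{\left(b \right)} = -473 + b$
$\frac{C{\left(-654 \right)} + 3327995}{-784072 + c{\left(-1120 \right)}} = \frac{\left(-473 - 654\right) + 3327995}{-784072 + \left(11 - -16800\right)} = \frac{-1127 + 3327995}{-784072 + \left(11 + 16800\right)} = \frac{3326868}{-784072 + 16811} = \frac{3326868}{-767261} = 3326868 \left(- \frac{1}{767261}\right) = - \frac{3326868}{767261}$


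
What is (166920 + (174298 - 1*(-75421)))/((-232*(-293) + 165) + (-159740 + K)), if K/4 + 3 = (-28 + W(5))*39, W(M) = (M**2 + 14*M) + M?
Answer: -416639/80379 ≈ -5.1834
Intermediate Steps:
W(M) = M**2 + 15*M
K = 11220 (K = -12 + 4*((-28 + 5*(15 + 5))*39) = -12 + 4*((-28 + 5*20)*39) = -12 + 4*((-28 + 100)*39) = -12 + 4*(72*39) = -12 + 4*2808 = -12 + 11232 = 11220)
(166920 + (174298 - 1*(-75421)))/((-232*(-293) + 165) + (-159740 + K)) = (166920 + (174298 - 1*(-75421)))/((-232*(-293) + 165) + (-159740 + 11220)) = (166920 + (174298 + 75421))/((67976 + 165) - 148520) = (166920 + 249719)/(68141 - 148520) = 416639/(-80379) = 416639*(-1/80379) = -416639/80379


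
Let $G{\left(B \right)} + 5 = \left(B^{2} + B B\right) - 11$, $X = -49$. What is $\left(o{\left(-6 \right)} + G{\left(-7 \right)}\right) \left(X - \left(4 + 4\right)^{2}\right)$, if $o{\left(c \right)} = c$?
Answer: $-8588$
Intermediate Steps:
$G{\left(B \right)} = -16 + 2 B^{2}$ ($G{\left(B \right)} = -5 - \left(11 - B^{2} - B B\right) = -5 + \left(\left(B^{2} + B^{2}\right) - 11\right) = -5 + \left(2 B^{2} - 11\right) = -5 + \left(-11 + 2 B^{2}\right) = -16 + 2 B^{2}$)
$\left(o{\left(-6 \right)} + G{\left(-7 \right)}\right) \left(X - \left(4 + 4\right)^{2}\right) = \left(-6 - \left(16 - 2 \left(-7\right)^{2}\right)\right) \left(-49 - \left(4 + 4\right)^{2}\right) = \left(-6 + \left(-16 + 2 \cdot 49\right)\right) \left(-49 - 8^{2}\right) = \left(-6 + \left(-16 + 98\right)\right) \left(-49 - 64\right) = \left(-6 + 82\right) \left(-49 - 64\right) = 76 \left(-113\right) = -8588$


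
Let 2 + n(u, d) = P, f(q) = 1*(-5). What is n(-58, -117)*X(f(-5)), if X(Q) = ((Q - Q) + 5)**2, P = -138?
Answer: -3500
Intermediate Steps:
f(q) = -5
n(u, d) = -140 (n(u, d) = -2 - 138 = -140)
X(Q) = 25 (X(Q) = (0 + 5)**2 = 5**2 = 25)
n(-58, -117)*X(f(-5)) = -140*25 = -3500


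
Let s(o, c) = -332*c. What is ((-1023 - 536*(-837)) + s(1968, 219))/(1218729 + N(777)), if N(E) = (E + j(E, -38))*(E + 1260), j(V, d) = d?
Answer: 124967/908024 ≈ 0.13763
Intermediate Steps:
N(E) = (-38 + E)*(1260 + E) (N(E) = (E - 38)*(E + 1260) = (-38 + E)*(1260 + E))
((-1023 - 536*(-837)) + s(1968, 219))/(1218729 + N(777)) = ((-1023 - 536*(-837)) - 332*219)/(1218729 + (-47880 + 777**2 + 1222*777)) = ((-1023 + 448632) - 72708)/(1218729 + (-47880 + 603729 + 949494)) = (447609 - 72708)/(1218729 + 1505343) = 374901/2724072 = 374901*(1/2724072) = 124967/908024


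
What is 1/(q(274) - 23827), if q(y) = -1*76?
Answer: -1/23903 ≈ -4.1836e-5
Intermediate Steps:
q(y) = -76
1/(q(274) - 23827) = 1/(-76 - 23827) = 1/(-23903) = -1/23903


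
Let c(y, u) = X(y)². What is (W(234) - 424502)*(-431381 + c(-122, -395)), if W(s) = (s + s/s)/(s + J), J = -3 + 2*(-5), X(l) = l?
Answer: 39073544021379/221 ≈ 1.7680e+11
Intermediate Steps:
J = -13 (J = -3 - 10 = -13)
W(s) = (1 + s)/(-13 + s) (W(s) = (s + s/s)/(s - 13) = (s + 1)/(-13 + s) = (1 + s)/(-13 + s))
c(y, u) = y²
(W(234) - 424502)*(-431381 + c(-122, -395)) = ((1 + 234)/(-13 + 234) - 424502)*(-431381 + (-122)²) = (235/221 - 424502)*(-431381 + 14884) = ((1/221)*235 - 424502)*(-416497) = (235/221 - 424502)*(-416497) = -93814707/221*(-416497) = 39073544021379/221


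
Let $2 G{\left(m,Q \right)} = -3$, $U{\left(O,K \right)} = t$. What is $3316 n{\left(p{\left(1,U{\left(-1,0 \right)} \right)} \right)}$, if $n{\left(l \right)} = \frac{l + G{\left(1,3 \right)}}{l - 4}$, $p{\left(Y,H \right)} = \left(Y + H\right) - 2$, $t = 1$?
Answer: $\frac{2487}{2} \approx 1243.5$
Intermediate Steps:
$U{\left(O,K \right)} = 1$
$G{\left(m,Q \right)} = - \frac{3}{2}$ ($G{\left(m,Q \right)} = \frac{1}{2} \left(-3\right) = - \frac{3}{2}$)
$p{\left(Y,H \right)} = -2 + H + Y$ ($p{\left(Y,H \right)} = \left(H + Y\right) - 2 = -2 + H + Y$)
$n{\left(l \right)} = \frac{- \frac{3}{2} + l}{-4 + l}$ ($n{\left(l \right)} = \frac{l - \frac{3}{2}}{l - 4} = \frac{- \frac{3}{2} + l}{-4 + l}$)
$3316 n{\left(p{\left(1,U{\left(-1,0 \right)} \right)} \right)} = 3316 \frac{- \frac{3}{2} + \left(-2 + 1 + 1\right)}{-4 + \left(-2 + 1 + 1\right)} = 3316 \frac{- \frac{3}{2} + 0}{-4 + 0} = 3316 \frac{1}{-4} \left(- \frac{3}{2}\right) = 3316 \left(\left(- \frac{1}{4}\right) \left(- \frac{3}{2}\right)\right) = 3316 \cdot \frac{3}{8} = \frac{2487}{2}$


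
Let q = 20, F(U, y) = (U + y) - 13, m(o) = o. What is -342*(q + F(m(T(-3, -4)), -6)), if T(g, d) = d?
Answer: 1026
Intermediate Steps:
F(U, y) = -13 + U + y
-342*(q + F(m(T(-3, -4)), -6)) = -342*(20 + (-13 - 4 - 6)) = -342*(20 - 23) = -342*(-3) = 1026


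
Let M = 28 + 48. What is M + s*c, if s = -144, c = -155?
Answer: 22396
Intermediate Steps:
M = 76
M + s*c = 76 - 144*(-155) = 76 + 22320 = 22396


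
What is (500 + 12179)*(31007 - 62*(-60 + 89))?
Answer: 370340911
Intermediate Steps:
(500 + 12179)*(31007 - 62*(-60 + 89)) = 12679*(31007 - 62*29) = 12679*(31007 - 1798) = 12679*29209 = 370340911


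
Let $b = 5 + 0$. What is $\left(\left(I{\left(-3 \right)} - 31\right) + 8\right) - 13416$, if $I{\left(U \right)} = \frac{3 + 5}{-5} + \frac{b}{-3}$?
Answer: $- \frac{201634}{15} \approx -13442.0$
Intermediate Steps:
$b = 5$
$I{\left(U \right)} = - \frac{49}{15}$ ($I{\left(U \right)} = \frac{3 + 5}{-5} + \frac{5}{-3} = 8 \left(- \frac{1}{5}\right) + 5 \left(- \frac{1}{3}\right) = - \frac{8}{5} - \frac{5}{3} = - \frac{49}{15}$)
$\left(\left(I{\left(-3 \right)} - 31\right) + 8\right) - 13416 = \left(\left(- \frac{49}{15} - 31\right) + 8\right) - 13416 = \left(- \frac{514}{15} + 8\right) - 13416 = - \frac{394}{15} - 13416 = - \frac{201634}{15}$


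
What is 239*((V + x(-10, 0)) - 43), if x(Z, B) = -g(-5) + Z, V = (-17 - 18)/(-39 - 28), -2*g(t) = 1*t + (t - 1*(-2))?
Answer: -904376/67 ≈ -13498.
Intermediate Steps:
g(t) = -1 - t (g(t) = -(1*t + (t - 1*(-2)))/2 = -(t + (t + 2))/2 = -(t + (2 + t))/2 = -(2 + 2*t)/2 = -1 - t)
V = 35/67 (V = -35/(-67) = -35*(-1/67) = 35/67 ≈ 0.52239)
x(Z, B) = -4 + Z (x(Z, B) = -(-1 - 1*(-5)) + Z = -(-1 + 5) + Z = -1*4 + Z = -4 + Z)
239*((V + x(-10, 0)) - 43) = 239*((35/67 + (-4 - 10)) - 43) = 239*((35/67 - 14) - 43) = 239*(-903/67 - 43) = 239*(-3784/67) = -904376/67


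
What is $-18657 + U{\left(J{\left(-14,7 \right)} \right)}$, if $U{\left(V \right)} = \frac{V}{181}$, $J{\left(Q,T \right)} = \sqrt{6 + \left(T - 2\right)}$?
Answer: $-18657 + \frac{\sqrt{11}}{181} \approx -18657.0$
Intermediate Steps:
$J{\left(Q,T \right)} = \sqrt{4 + T}$ ($J{\left(Q,T \right)} = \sqrt{6 + \left(-2 + T\right)} = \sqrt{4 + T}$)
$U{\left(V \right)} = \frac{V}{181}$ ($U{\left(V \right)} = V \frac{1}{181} = \frac{V}{181}$)
$-18657 + U{\left(J{\left(-14,7 \right)} \right)} = -18657 + \frac{\sqrt{4 + 7}}{181} = -18657 + \frac{\sqrt{11}}{181}$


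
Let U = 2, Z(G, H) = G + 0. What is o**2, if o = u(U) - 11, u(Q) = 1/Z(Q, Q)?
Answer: 441/4 ≈ 110.25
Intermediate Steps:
Z(G, H) = G
u(Q) = 1/Q
o = -21/2 (o = 1/2 - 11 = -21/2 ≈ -10.500)
o**2 = (-21/2)**2 = 441/4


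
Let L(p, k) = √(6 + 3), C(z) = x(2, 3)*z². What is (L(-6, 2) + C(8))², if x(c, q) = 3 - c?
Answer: 4489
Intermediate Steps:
C(z) = z² (C(z) = (3 - 1*2)*z² = (3 - 2)*z² = 1*z² = z²)
L(p, k) = 3 (L(p, k) = √9 = 3)
(L(-6, 2) + C(8))² = (3 + 8²)² = (3 + 64)² = 67² = 4489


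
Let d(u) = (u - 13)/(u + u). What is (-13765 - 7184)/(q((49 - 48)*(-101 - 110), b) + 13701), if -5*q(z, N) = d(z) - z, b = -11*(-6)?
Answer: -22101195/14409922 ≈ -1.5337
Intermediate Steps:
b = 66
d(u) = (-13 + u)/(2*u) (d(u) = (-13 + u)/((2*u)) = (-13 + u)*(1/(2*u)) = (-13 + u)/(2*u))
q(z, N) = z/5 - (-13 + z)/(10*z) (q(z, N) = -((-13 + z)/(2*z) - z)/5 = -(-z + (-13 + z)/(2*z))/5 = z/5 - (-13 + z)/(10*z))
(-13765 - 7184)/(q((49 - 48)*(-101 - 110), b) + 13701) = (-13765 - 7184)/((13 - (49 - 48)*(-101 - 110) + 2*((49 - 48)*(-101 - 110))²)/(10*(((49 - 48)*(-101 - 110)))) + 13701) = -20949/((13 - (-211) + 2*(1*(-211))²)/(10*((1*(-211)))) + 13701) = -20949/((⅒)*(13 - 1*(-211) + 2*(-211)²)/(-211) + 13701) = -20949/((⅒)*(-1/211)*(13 + 211 + 2*44521) + 13701) = -20949/((⅒)*(-1/211)*(13 + 211 + 89042) + 13701) = -20949/((⅒)*(-1/211)*89266 + 13701) = -20949/(-44633/1055 + 13701) = -20949/14409922/1055 = -20949*1055/14409922 = -22101195/14409922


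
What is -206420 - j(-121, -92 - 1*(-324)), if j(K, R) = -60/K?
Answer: -24976880/121 ≈ -2.0642e+5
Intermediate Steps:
-206420 - j(-121, -92 - 1*(-324)) = -206420 - (-60)/(-121) = -206420 - (-60)*(-1)/121 = -206420 - 1*60/121 = -206420 - 60/121 = -24976880/121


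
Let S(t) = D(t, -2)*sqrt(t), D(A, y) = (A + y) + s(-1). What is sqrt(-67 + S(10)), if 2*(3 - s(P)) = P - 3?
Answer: sqrt(-67 + 13*sqrt(10)) ≈ 5.0883*I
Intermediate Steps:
s(P) = 9/2 - P/2 (s(P) = 3 - (P - 3)/2 = 3 - (-3 + P)/2 = 3 + (3/2 - P/2) = 9/2 - P/2)
D(A, y) = 5 + A + y (D(A, y) = (A + y) + (9/2 - 1/2*(-1)) = (A + y) + (9/2 + 1/2) = (A + y) + 5 = 5 + A + y)
S(t) = sqrt(t)*(3 + t) (S(t) = (5 + t - 2)*sqrt(t) = (3 + t)*sqrt(t) = sqrt(t)*(3 + t))
sqrt(-67 + S(10)) = sqrt(-67 + sqrt(10)*(3 + 10)) = sqrt(-67 + sqrt(10)*13) = sqrt(-67 + 13*sqrt(10))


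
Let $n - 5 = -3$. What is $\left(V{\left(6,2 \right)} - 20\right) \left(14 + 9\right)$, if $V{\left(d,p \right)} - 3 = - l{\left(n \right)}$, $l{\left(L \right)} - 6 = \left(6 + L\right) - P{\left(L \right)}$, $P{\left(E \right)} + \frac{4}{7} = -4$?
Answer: $- \frac{5727}{7} \approx -818.14$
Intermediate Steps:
$P{\left(E \right)} = - \frac{32}{7}$ ($P{\left(E \right)} = - \frac{4}{7} - 4 = - \frac{32}{7}$)
$n = 2$ ($n = 5 - 3 = 2$)
$l{\left(L \right)} = \frac{116}{7} + L$ ($l{\left(L \right)} = 6 + \left(\left(6 + L\right) - - \frac{32}{7}\right) = 6 + \left(\left(6 + L\right) + \frac{32}{7}\right) = 6 + \left(\frac{74}{7} + L\right) = \frac{116}{7} + L$)
$V{\left(d,p \right)} = - \frac{109}{7}$ ($V{\left(d,p \right)} = 3 - \left(\frac{116}{7} + 2\right) = 3 - \frac{130}{7} = - \frac{109}{7}$)
$\left(V{\left(6,2 \right)} - 20\right) \left(14 + 9\right) = \left(- \frac{109}{7} - 20\right) \left(14 + 9\right) = \left(- \frac{109}{7} - 20\right) 23 = \left(- \frac{249}{7}\right) 23 = - \frac{5727}{7}$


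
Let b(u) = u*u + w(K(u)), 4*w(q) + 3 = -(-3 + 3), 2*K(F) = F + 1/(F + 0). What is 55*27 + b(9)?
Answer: 6261/4 ≈ 1565.3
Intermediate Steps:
K(F) = F/2 + 1/(2*F) (K(F) = (F + 1/(F + 0))/2 = (F + 1/F)/2 = F/2 + 1/(2*F))
w(q) = -¾ (w(q) = -¾ + (-(-3 + 3))/4 = -¾ + (-1*0)/4 = -¾ + (¼)*0 = -¾ + 0 = -¾)
b(u) = -¾ + u² (b(u) = u*u - ¾ = u² - ¾ = -¾ + u²)
55*27 + b(9) = 55*27 + (-¾ + 9²) = 1485 + (-¾ + 81) = 1485 + 321/4 = 6261/4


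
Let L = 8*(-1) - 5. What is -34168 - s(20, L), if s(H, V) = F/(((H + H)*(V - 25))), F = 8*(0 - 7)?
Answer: -6491927/190 ≈ -34168.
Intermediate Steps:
F = -56 (F = 8*(-7) = -56)
L = -13 (L = -8 - 5 = -13)
s(H, V) = -28/(H*(-25 + V)) (s(H, V) = -56*1/((H + H)*(V - 25)) = -56*1/(2*H*(-25 + V)) = -28/(H*(-25 + V)))
-34168 - s(20, L) = -34168 - (-28)/(20*(-25 - 13)) = -34168 - (-28)/(20*(-38)) = -34168 - (-28)*(-1)/(20*38) = -34168 - 1*7/190 = -34168 - 7/190 = -6491927/190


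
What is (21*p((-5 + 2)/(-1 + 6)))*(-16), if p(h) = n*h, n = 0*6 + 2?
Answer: 2016/5 ≈ 403.20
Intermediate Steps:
n = 2 (n = 0 + 2 = 2)
p(h) = 2*h
(21*p((-5 + 2)/(-1 + 6)))*(-16) = (21*(2*((-5 + 2)/(-1 + 6))))*(-16) = (21*(2*(-3/5)))*(-16) = (21*(2*(-3*⅕)))*(-16) = (21*(2*(-⅗)))*(-16) = (21*(-6/5))*(-16) = -126/5*(-16) = 2016/5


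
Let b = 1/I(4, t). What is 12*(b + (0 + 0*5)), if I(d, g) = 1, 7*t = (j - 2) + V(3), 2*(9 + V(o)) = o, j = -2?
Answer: 12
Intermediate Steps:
V(o) = -9 + o/2
t = -23/14 (t = ((-2 - 2) + (-9 + (1/2)*3))/7 = (-4 + (-9 + 3/2))/7 = (-4 - 15/2)/7 = (1/7)*(-23/2) = -23/14 ≈ -1.6429)
b = 1 (b = 1/1 = 1)
12*(b + (0 + 0*5)) = 12*(1 + (0 + 0*5)) = 12*(1 + (0 + 0)) = 12*(1 + 0) = 12*1 = 12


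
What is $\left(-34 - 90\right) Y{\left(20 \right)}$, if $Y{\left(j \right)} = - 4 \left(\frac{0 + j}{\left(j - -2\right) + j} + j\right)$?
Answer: $\frac{213280}{21} \approx 10156.0$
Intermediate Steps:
$Y{\left(j \right)} = - 4 j - \frac{4 j}{2 + 2 j}$ ($Y{\left(j \right)} = - 4 \left(\frac{j}{\left(j + 2\right) + j} + j\right) = - 4 \left(\frac{j}{\left(2 + j\right) + j} + j\right) = - 4 \left(\frac{j}{2 + 2 j} + j\right) = - 4 \left(j + \frac{j}{2 + 2 j}\right) = - 4 j - \frac{4 j}{2 + 2 j}$)
$\left(-34 - 90\right) Y{\left(20 \right)} = \left(-34 - 90\right) \left(\left(-2\right) 20 \frac{1}{1 + 20} \left(3 + 2 \cdot 20\right)\right) = - 124 \left(\left(-2\right) 20 \cdot \frac{1}{21} \left(3 + 40\right)\right) = - 124 \left(\left(-2\right) 20 \cdot \frac{1}{21} \cdot 43\right) = \left(-124\right) \left(- \frac{1720}{21}\right) = \frac{213280}{21}$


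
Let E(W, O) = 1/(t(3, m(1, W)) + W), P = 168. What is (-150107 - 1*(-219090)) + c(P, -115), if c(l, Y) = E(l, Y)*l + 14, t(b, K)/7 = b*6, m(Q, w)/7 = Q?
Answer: 482983/7 ≈ 68998.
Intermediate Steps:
m(Q, w) = 7*Q
t(b, K) = 42*b (t(b, K) = 7*(b*6) = 7*(6*b) = 42*b)
E(W, O) = 1/(126 + W) (E(W, O) = 1/(42*3 + W) = 1/(126 + W))
c(l, Y) = 14 + l/(126 + l) (c(l, Y) = l/(126 + l) + 14 = 14 + l/(126 + l))
(-150107 - 1*(-219090)) + c(P, -115) = (-150107 - 1*(-219090)) + 3*(588 + 5*168)/(126 + 168) = (-150107 + 219090) + 3*(588 + 840)/294 = 68983 + 3*(1/294)*1428 = 68983 + 102/7 = 482983/7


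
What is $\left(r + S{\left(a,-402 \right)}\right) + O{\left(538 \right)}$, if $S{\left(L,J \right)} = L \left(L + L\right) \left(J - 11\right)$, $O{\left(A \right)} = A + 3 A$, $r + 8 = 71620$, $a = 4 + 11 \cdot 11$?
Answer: $-12832486$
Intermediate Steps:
$a = 125$ ($a = 4 + 121 = 125$)
$r = 71612$ ($r = -8 + 71620 = 71612$)
$O{\left(A \right)} = 4 A$
$S{\left(L,J \right)} = 2 L^{2} \left(-11 + J\right)$ ($S{\left(L,J \right)} = L 2 L \left(-11 + J\right) = 2 L^{2} \left(-11 + J\right)$)
$\left(r + S{\left(a,-402 \right)}\right) + O{\left(538 \right)} = \left(71612 + 2 \cdot 125^{2} \left(-11 - 402\right)\right) + 4 \cdot 538 = \left(71612 + 2 \cdot 15625 \left(-413\right)\right) + 2152 = \left(71612 - 12906250\right) + 2152 = -12834638 + 2152 = -12832486$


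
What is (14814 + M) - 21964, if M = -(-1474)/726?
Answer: -235883/33 ≈ -7148.0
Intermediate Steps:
M = 67/33 (M = -(-1474)/726 = -1*(-67/33) = 67/33 ≈ 2.0303)
(14814 + M) - 21964 = (14814 + 67/33) - 21964 = 488929/33 - 21964 = -235883/33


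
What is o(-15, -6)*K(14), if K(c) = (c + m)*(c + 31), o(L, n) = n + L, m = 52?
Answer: -62370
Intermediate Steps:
o(L, n) = L + n
K(c) = (31 + c)*(52 + c) (K(c) = (c + 52)*(c + 31) = (52 + c)*(31 + c) = (31 + c)*(52 + c))
o(-15, -6)*K(14) = (-15 - 6)*(1612 + 14**2 + 83*14) = -21*(1612 + 196 + 1162) = -21*2970 = -62370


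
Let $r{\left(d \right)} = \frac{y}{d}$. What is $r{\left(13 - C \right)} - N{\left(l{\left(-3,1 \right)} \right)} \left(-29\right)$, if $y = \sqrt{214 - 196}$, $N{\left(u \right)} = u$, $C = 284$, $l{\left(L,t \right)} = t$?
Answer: $29 - \frac{3 \sqrt{2}}{271} \approx 28.984$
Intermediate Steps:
$y = 3 \sqrt{2}$ ($y = \sqrt{18} = 3 \sqrt{2} \approx 4.2426$)
$r{\left(d \right)} = \frac{3 \sqrt{2}}{d}$
$r{\left(13 - C \right)} - N{\left(l{\left(-3,1 \right)} \right)} \left(-29\right) = \frac{3 \sqrt{2}}{13 - 284} - 1 \left(-29\right) = \frac{3 \sqrt{2}}{13 - 284} - -29 = \frac{3 \sqrt{2}}{-271} + 29 = 3 \sqrt{2} \left(- \frac{1}{271}\right) + 29 = - \frac{3 \sqrt{2}}{271} + 29 = 29 - \frac{3 \sqrt{2}}{271}$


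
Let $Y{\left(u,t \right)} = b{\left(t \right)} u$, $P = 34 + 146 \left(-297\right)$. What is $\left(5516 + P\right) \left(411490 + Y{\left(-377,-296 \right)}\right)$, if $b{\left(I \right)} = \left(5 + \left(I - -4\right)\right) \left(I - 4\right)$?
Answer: $1211806916520$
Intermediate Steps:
$P = -43328$ ($P = 34 - 43362 = -43328$)
$b{\left(I \right)} = \left(-4 + I\right) \left(9 + I\right)$ ($b{\left(I \right)} = \left(5 + \left(I + 4\right)\right) \left(-4 + I\right) = \left(5 + \left(4 + I\right)\right) \left(-4 + I\right) = \left(9 + I\right) \left(-4 + I\right) = \left(-4 + I\right) \left(9 + I\right)$)
$Y{\left(u,t \right)} = u \left(-36 + t^{2} + 5 t\right)$ ($Y{\left(u,t \right)} = \left(-36 + t^{2} + 5 t\right) u = u \left(-36 + t^{2} + 5 t\right)$)
$\left(5516 + P\right) \left(411490 + Y{\left(-377,-296 \right)}\right) = \left(5516 - 43328\right) \left(411490 - 377 \left(-36 + \left(-296\right)^{2} + 5 \left(-296\right)\right)\right) = - 37812 \left(411490 - 377 \left(-36 + 87616 - 1480\right)\right) = - 37812 \left(411490 - 32459700\right) = \left(-37812\right) \left(-32048210\right) = 1211806916520$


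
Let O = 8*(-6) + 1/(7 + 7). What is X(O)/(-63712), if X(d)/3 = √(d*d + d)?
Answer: -9*√48983/891968 ≈ -0.0022331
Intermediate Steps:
O = -671/14 (O = -48 + 1/14 = -671/14 ≈ -47.929)
X(d) = 3*√(d + d²) (X(d) = 3*√(d*d + d) = 3*√(d² + d) = 3*√(d + d²))
X(O)/(-63712) = (3*√(-671*(1 - 671/14)/14))/(-63712) = (3*√(-671/14*(-657/14)))*(-1/63712) = (3*√(440847/196))*(-1/63712) = (3*(3*√48983/14))*(-1/63712) = (9*√48983/14)*(-1/63712) = -9*√48983/891968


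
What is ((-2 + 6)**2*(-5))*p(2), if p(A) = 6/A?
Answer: -240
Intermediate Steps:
((-2 + 6)**2*(-5))*p(2) = ((-2 + 6)**2*(-5))*(6/2) = (4**2*(-5))*(6*(1/2)) = (16*(-5))*3 = -80*3 = -240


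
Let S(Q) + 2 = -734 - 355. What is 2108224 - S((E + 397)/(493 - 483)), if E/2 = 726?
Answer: 2109315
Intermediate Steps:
E = 1452 (E = 2*726 = 1452)
S(Q) = -1091 (S(Q) = -2 + (-734 - 355) = -2 - 1089 = -1091)
2108224 - S((E + 397)/(493 - 483)) = 2108224 - 1*(-1091) = 2108224 + 1091 = 2109315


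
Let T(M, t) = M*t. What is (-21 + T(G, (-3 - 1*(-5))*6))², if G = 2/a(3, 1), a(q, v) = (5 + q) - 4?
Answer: 225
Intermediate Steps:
a(q, v) = 1 + q
G = ½ (G = 2/(1 + 3) = 2/4 = 2*(¼) = ½ ≈ 0.50000)
(-21 + T(G, (-3 - 1*(-5))*6))² = (-21 + ((-3 - 1*(-5))*6)/2)² = (-21 + ((-3 + 5)*6)/2)² = (-21 + (2*6)/2)² = (-21 + (½)*12)² = (-21 + 6)² = (-15)² = 225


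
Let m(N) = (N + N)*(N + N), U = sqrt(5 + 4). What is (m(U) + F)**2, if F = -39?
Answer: 9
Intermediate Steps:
U = 3 (U = sqrt(9) = 3)
m(N) = 4*N**2 (m(N) = (2*N)*(2*N) = 4*N**2)
(m(U) + F)**2 = (4*3**2 - 39)**2 = (4*9 - 39)**2 = (36 - 39)**2 = (-3)**2 = 9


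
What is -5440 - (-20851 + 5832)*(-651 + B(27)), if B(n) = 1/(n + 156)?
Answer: -1790239028/183 ≈ -9.7827e+6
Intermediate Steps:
B(n) = 1/(156 + n)
-5440 - (-20851 + 5832)*(-651 + B(27)) = -5440 - (-20851 + 5832)*(-651 + 1/(156 + 27)) = -5440 - (-15019)*(-651 + 1/183) = -5440 - (-15019)*(-119132)/183 = -5440 - 1*1789243508/183 = -5440 - 1789243508/183 = -1790239028/183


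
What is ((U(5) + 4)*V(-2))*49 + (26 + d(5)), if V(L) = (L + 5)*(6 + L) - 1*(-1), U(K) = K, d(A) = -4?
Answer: 5755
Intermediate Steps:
V(L) = 1 + (5 + L)*(6 + L) (V(L) = (5 + L)*(6 + L) + 1 = 1 + (5 + L)*(6 + L))
((U(5) + 4)*V(-2))*49 + (26 + d(5)) = ((5 + 4)*(31 + (-2)**2 + 11*(-2)))*49 + (26 - 4) = (9*(31 + 4 - 22))*49 + 22 = (9*13)*49 + 22 = 117*49 + 22 = 5733 + 22 = 5755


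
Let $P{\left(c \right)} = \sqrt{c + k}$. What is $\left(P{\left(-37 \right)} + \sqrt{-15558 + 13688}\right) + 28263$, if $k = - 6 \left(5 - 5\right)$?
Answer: $28263 + i \sqrt{37} + i \sqrt{1870} \approx 28263.0 + 49.326 i$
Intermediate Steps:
$k = 0$ ($k = \left(-6\right) 0 = 0$)
$P{\left(c \right)} = \sqrt{c}$ ($P{\left(c \right)} = \sqrt{c + 0} = \sqrt{c}$)
$\left(P{\left(-37 \right)} + \sqrt{-15558 + 13688}\right) + 28263 = \left(\sqrt{-37} + \sqrt{-15558 + 13688}\right) + 28263 = \left(i \sqrt{37} + \sqrt{-1870}\right) + 28263 = \left(i \sqrt{37} + i \sqrt{1870}\right) + 28263 = 28263 + i \sqrt{37} + i \sqrt{1870}$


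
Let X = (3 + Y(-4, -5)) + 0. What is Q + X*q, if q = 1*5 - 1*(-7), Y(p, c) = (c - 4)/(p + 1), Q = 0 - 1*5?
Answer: 67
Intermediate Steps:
Q = -5 (Q = 0 - 5 = -5)
Y(p, c) = (-4 + c)/(1 + p)
q = 12 (q = 5 + 7 = 12)
X = 6 (X = (3 + (-4 - 5)/(1 - 4)) + 0 = (3 - 9/(-3)) + 0 = (3 - 1/3*(-9)) + 0 = (3 + 3) + 0 = 6 + 0 = 6)
Q + X*q = -5 + 6*12 = -5 + 72 = 67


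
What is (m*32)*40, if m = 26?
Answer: 33280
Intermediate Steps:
(m*32)*40 = (26*32)*40 = 832*40 = 33280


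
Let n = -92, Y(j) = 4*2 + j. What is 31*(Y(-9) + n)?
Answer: -2883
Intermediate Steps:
Y(j) = 8 + j
31*(Y(-9) + n) = 31*((8 - 9) - 92) = 31*(-1 - 92) = 31*(-93) = -2883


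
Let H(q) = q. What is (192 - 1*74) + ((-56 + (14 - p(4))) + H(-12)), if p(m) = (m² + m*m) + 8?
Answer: 24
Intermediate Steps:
p(m) = 8 + 2*m² (p(m) = (m² + m²) + 8 = 2*m² + 8 = 8 + 2*m²)
(192 - 1*74) + ((-56 + (14 - p(4))) + H(-12)) = (192 - 1*74) + ((-56 + (14 - (8 + 2*4²))) - 12) = (192 - 74) + ((-56 + (14 - (8 + 2*16))) - 12) = 118 + ((-56 + (14 - (8 + 32))) - 12) = 118 + ((-56 + (14 - 1*40)) - 12) = 118 + ((-56 + (14 - 40)) - 12) = 118 + ((-56 - 26) - 12) = 118 + (-82 - 12) = 118 - 94 = 24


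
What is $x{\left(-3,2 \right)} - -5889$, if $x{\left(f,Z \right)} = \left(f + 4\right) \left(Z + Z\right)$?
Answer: $5893$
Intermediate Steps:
$x{\left(f,Z \right)} = 2 Z \left(4 + f\right)$ ($x{\left(f,Z \right)} = \left(4 + f\right) 2 Z = 2 Z \left(4 + f\right)$)
$x{\left(-3,2 \right)} - -5889 = 2 \cdot 2 \left(4 - 3\right) - -5889 = 2 \cdot 2 \cdot 1 + 5889 = 4 + 5889 = 5893$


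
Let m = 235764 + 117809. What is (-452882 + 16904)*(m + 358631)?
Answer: -310505275512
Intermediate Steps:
m = 353573
(-452882 + 16904)*(m + 358631) = (-452882 + 16904)*(353573 + 358631) = -435978*712204 = -310505275512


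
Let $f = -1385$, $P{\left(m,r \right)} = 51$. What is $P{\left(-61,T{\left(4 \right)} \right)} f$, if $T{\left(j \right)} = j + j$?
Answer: $-70635$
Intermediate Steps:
$T{\left(j \right)} = 2 j$
$P{\left(-61,T{\left(4 \right)} \right)} f = 51 \left(-1385\right) = -70635$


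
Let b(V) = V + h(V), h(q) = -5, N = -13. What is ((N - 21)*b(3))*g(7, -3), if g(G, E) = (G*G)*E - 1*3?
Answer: -10200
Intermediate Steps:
g(G, E) = -3 + E*G² (g(G, E) = G²*E - 3 = E*G² - 3 = -3 + E*G²)
b(V) = -5 + V (b(V) = V - 5 = -5 + V)
((N - 21)*b(3))*g(7, -3) = ((-13 - 21)*(-5 + 3))*(-3 - 3*7²) = (-34*(-2))*(-3 - 3*49) = 68*(-3 - 147) = 68*(-150) = -10200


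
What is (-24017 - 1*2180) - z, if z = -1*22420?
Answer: -3777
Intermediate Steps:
z = -22420
(-24017 - 1*2180) - z = (-24017 - 1*2180) - 1*(-22420) = (-24017 - 2180) + 22420 = -26197 + 22420 = -3777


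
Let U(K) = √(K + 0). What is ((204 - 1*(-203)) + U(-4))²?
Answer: 165645 + 1628*I ≈ 1.6565e+5 + 1628.0*I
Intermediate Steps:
U(K) = √K
((204 - 1*(-203)) + U(-4))² = ((204 - 1*(-203)) + √(-4))² = ((204 + 203) + 2*I)² = (407 + 2*I)²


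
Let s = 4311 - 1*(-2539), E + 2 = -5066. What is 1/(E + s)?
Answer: 1/1782 ≈ 0.00056117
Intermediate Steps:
E = -5068 (E = -2 - 5066 = -5068)
s = 6850 (s = 4311 + 2539 = 6850)
1/(E + s) = 1/(-5068 + 6850) = 1/1782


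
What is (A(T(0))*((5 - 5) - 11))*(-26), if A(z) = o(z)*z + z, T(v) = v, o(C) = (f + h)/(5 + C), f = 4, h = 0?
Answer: 0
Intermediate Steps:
o(C) = 4/(5 + C) (o(C) = (4 + 0)/(5 + C) = 4/(5 + C))
A(z) = z + 4*z/(5 + z) (A(z) = (4/(5 + z))*z + z = 4*z/(5 + z) + z = z + 4*z/(5 + z))
(A(T(0))*((5 - 5) - 11))*(-26) = ((0*(9 + 0)/(5 + 0))*((5 - 5) - 11))*(-26) = ((0*9/5)*(0 - 11))*(-26) = ((0*(⅕)*9)*(-11))*(-26) = (0*(-11))*(-26) = 0*(-26) = 0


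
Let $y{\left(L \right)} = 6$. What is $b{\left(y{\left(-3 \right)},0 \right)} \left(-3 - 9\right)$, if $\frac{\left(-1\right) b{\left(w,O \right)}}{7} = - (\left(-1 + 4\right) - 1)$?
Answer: $-168$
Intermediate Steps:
$b{\left(w,O \right)} = 14$ ($b{\left(w,O \right)} = - 7 \left(- (\left(-1 + 4\right) - 1)\right) = - 7 \left(- (3 - 1)\right) = - 7 \left(\left(-1\right) 2\right) = \left(-7\right) \left(-2\right) = 14$)
$b{\left(y{\left(-3 \right)},0 \right)} \left(-3 - 9\right) = 14 \left(-3 - 9\right) = 14 \left(-12\right) = -168$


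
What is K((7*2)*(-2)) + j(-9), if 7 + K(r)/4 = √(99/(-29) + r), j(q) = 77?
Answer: 49 + 4*I*√26419/29 ≈ 49.0 + 22.419*I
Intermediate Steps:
K(r) = -28 + 4*√(-99/29 + r) (K(r) = -28 + 4*√(99/(-29) + r) = -28 + 4*√(99*(-1/29) + r) = -28 + 4*√(-99/29 + r))
K((7*2)*(-2)) + j(-9) = (-28 + 4*√(-2871 + 841*((7*2)*(-2)))/29) + 77 = (-28 + 4*√(-2871 + 841*(14*(-2)))/29) + 77 = (-28 + 4*√(-2871 + 841*(-28))/29) + 77 = (-28 + 4*√(-2871 - 23548)/29) + 77 = (-28 + 4*√(-26419)/29) + 77 = (-28 + 4*(I*√26419)/29) + 77 = (-28 + 4*I*√26419/29) + 77 = 49 + 4*I*√26419/29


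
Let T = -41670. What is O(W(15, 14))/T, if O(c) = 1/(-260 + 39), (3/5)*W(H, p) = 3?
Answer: 1/9209070 ≈ 1.0859e-7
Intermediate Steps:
W(H, p) = 5 (W(H, p) = (5/3)*3 = 5)
O(c) = -1/221 (O(c) = 1/(-221) = -1/221)
O(W(15, 14))/T = -1/221/(-41670) = -1/221*(-1/41670) = 1/9209070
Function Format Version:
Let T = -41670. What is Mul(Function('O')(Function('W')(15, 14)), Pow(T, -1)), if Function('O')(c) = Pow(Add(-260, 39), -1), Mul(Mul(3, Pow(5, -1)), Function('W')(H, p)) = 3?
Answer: Rational(1, 9209070) ≈ 1.0859e-7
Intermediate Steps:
Function('W')(H, p) = 5 (Function('W')(H, p) = Mul(Rational(5, 3), 3) = 5)
Function('O')(c) = Rational(-1, 221) (Function('O')(c) = Pow(-221, -1) = Rational(-1, 221))
Mul(Function('O')(Function('W')(15, 14)), Pow(T, -1)) = Mul(Rational(-1, 221), Pow(-41670, -1)) = Mul(Rational(-1, 221), Rational(-1, 41670)) = Rational(1, 9209070)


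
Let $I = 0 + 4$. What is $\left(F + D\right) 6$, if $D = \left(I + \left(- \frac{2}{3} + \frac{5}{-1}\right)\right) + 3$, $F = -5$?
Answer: $-22$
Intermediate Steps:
$I = 4$
$D = \frac{4}{3}$ ($D = \left(4 + \left(- \frac{2}{3} + \frac{5}{-1}\right)\right) + 3 = \left(4 + \left(\left(-2\right) \frac{1}{3} + 5 \left(-1\right)\right)\right) + 3 = \left(4 - \frac{17}{3}\right) + 3 = - \frac{5}{3} + 3 = \frac{4}{3} \approx 1.3333$)
$\left(F + D\right) 6 = \left(-5 + \frac{4}{3}\right) 6 = \left(- \frac{11}{3}\right) 6 = -22$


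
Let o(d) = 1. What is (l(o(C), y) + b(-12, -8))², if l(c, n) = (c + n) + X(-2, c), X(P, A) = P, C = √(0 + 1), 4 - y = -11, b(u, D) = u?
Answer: 4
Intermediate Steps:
y = 15 (y = 4 - 1*(-11) = 4 + 11 = 15)
C = 1 (C = √1 = 1)
l(c, n) = -2 + c + n (l(c, n) = (c + n) - 2 = -2 + c + n)
(l(o(C), y) + b(-12, -8))² = ((-2 + 1 + 15) - 12)² = (14 - 12)² = 2² = 4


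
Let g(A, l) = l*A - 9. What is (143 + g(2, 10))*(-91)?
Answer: -14014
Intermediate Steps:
g(A, l) = -9 + A*l (g(A, l) = A*l - 9 = -9 + A*l)
(143 + g(2, 10))*(-91) = (143 + (-9 + 2*10))*(-91) = (143 + (-9 + 20))*(-91) = (143 + 11)*(-91) = 154*(-91) = -14014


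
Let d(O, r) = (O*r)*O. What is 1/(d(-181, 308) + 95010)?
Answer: 1/10185398 ≈ 9.8180e-8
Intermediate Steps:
d(O, r) = r*O²
1/(d(-181, 308) + 95010) = 1/(308*(-181)² + 95010) = 1/(308*32761 + 95010) = 1/(10090388 + 95010) = 1/10185398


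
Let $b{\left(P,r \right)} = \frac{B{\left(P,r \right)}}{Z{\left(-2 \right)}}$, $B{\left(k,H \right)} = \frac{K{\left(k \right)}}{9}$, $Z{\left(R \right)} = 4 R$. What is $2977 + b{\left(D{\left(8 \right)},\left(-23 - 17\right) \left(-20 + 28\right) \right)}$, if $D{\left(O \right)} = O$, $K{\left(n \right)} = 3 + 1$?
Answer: $\frac{53585}{18} \approx 2976.9$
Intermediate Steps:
$K{\left(n \right)} = 4$
$B{\left(k,H \right)} = \frac{4}{9}$
$b{\left(P,r \right)} = - \frac{1}{18}$ ($b{\left(P,r \right)} = \frac{4}{9 \cdot 4 \left(-2\right)} = \frac{4}{9 \left(-8\right)} = \frac{4}{9} \left(- \frac{1}{8}\right) = - \frac{1}{18}$)
$2977 + b{\left(D{\left(8 \right)},\left(-23 - 17\right) \left(-20 + 28\right) \right)} = 2977 - \frac{1}{18} = \frac{53585}{18}$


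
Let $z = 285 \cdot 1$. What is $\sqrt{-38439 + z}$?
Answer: $i \sqrt{38154} \approx 195.33 i$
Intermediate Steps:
$z = 285$
$\sqrt{-38439 + z} = \sqrt{-38439 + 285} = \sqrt{-38154} = i \sqrt{38154}$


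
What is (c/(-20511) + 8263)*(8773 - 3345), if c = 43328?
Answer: 919715244820/20511 ≈ 4.4840e+7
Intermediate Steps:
(c/(-20511) + 8263)*(8773 - 3345) = (43328/(-20511) + 8263)*(8773 - 3345) = (43328*(-1/20511) + 8263)*5428 = (-43328/20511 + 8263)*5428 = (169439065/20511)*5428 = 919715244820/20511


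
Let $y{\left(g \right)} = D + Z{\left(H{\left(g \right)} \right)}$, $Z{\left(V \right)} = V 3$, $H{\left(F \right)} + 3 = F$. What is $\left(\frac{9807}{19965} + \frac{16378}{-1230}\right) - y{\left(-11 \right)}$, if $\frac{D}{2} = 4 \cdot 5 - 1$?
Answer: $- \frac{7223212}{818565} \approx -8.8242$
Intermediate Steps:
$H{\left(F \right)} = -3 + F$
$D = 38$ ($D = 2 \left(4 \cdot 5 - 1\right) = 2 \left(20 - 1\right) = 2 \cdot 19 = 38$)
$Z{\left(V \right)} = 3 V$
$y{\left(g \right)} = 29 + 3 g$ ($y{\left(g \right)} = 38 + 3 \left(-3 + g\right) = 38 + \left(-9 + 3 g\right) = 29 + 3 g$)
$\left(\frac{9807}{19965} + \frac{16378}{-1230}\right) - y{\left(-11 \right)} = \left(\frac{9807}{19965} + \frac{16378}{-1230}\right) - \left(29 + 3 \left(-11\right)\right) = \left(9807 \cdot \frac{1}{19965} + 16378 \left(- \frac{1}{1230}\right)\right) - \left(29 - 33\right) = \left(\frac{3269}{6655} - \frac{8189}{615}\right) - -4 = - \frac{10497472}{818565} + 4 = - \frac{7223212}{818565}$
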